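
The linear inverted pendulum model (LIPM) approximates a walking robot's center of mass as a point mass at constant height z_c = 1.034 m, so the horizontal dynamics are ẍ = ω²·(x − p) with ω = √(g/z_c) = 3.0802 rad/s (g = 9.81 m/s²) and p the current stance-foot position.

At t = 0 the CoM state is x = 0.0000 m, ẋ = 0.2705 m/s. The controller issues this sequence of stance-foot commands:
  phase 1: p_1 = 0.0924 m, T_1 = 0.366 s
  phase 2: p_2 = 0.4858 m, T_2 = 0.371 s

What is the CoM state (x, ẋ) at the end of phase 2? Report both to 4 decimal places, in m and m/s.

phase 1: p=0.0924, T=0.366, ωT=1.127353, cosh=1.705682, sinh=1.381792; start (x,ẋ)=(0.000000, 0.270500) → end (x,ẋ)=(0.056143, 0.068114)
phase 2: p=0.4858, T=0.371, ωT=1.142754, cosh=1.727166, sinh=1.408226; start (x,ẋ)=(0.056143, 0.068114) → end (x,ẋ)=(-0.225149, -1.746045)

x = -0.2251, ẋ = -1.7460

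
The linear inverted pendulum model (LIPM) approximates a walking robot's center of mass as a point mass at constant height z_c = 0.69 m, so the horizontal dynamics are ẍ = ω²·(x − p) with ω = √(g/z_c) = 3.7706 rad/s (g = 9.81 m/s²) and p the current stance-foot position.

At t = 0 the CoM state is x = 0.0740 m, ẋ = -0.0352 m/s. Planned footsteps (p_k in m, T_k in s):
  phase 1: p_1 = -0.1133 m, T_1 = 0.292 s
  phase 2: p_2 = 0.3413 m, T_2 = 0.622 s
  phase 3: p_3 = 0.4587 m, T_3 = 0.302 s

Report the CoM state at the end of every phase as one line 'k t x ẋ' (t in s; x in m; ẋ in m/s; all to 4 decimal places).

1 0.2920 0.1870 0.8857
2 0.9140 0.7431 1.6558
3 1.2160 1.5637 4.3532

phase 1: p=-0.1133, T=0.292, ωT=1.101015, cosh=1.669875, sinh=1.337342; start (x,ẋ)=(0.074000, -0.035200) → end (x,ẋ)=(0.186983, 0.885696)
phase 2: p=0.3413, T=0.622, ωT=2.345313, cosh=5.266179, sinh=5.170362; start (x,ẋ)=(0.186983, 0.885696) → end (x,ẋ)=(0.743133, 1.655768)
phase 3: p=0.4587, T=0.302, ωT=1.138721, cosh=1.721500, sinh=1.401272; start (x,ẋ)=(0.743133, 1.655768) → end (x,ẋ)=(1.563686, 4.353244)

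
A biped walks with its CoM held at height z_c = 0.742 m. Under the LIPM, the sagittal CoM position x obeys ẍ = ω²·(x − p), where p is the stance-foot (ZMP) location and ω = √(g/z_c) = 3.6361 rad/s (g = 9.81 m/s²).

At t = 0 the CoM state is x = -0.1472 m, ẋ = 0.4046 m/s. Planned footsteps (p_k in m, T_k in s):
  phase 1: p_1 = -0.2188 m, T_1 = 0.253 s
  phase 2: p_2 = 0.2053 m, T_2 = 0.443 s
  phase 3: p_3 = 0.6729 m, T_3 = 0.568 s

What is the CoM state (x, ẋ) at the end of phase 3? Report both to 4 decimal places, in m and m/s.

phase 1: p=-0.2188, T=0.253, ωT=0.919933, cosh=1.453834, sinh=1.055289; start (x,ẋ)=(-0.147200, 0.404600) → end (x,ẋ)=(0.002720, 0.862960)
phase 2: p=0.2053, T=0.443, ωT=1.610792, cosh=2.603253, sinh=2.403524; start (x,ẋ)=(0.002720, 0.862960) → end (x,ẋ)=(0.248364, 0.476063)
phase 3: p=0.6729, T=0.568, ωT=2.065305, cosh=4.007241, sinh=3.880461; start (x,ẋ)=(0.248364, 0.476063) → end (x,ẋ)=(-0.520262, -4.082398)

x = -0.5203, ẋ = -4.0824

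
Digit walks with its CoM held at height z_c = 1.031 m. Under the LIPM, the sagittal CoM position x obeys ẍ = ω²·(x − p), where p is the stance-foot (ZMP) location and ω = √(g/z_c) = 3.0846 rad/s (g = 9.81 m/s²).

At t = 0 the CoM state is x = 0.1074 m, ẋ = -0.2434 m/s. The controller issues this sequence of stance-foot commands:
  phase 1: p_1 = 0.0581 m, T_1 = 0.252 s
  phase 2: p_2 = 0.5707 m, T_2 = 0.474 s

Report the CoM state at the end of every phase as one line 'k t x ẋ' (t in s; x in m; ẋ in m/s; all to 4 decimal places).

phase 1: p=0.0581, T=0.252, ωT=0.777319, cosh=1.317634, sinh=0.857998; start (x,ẋ)=(0.107400, -0.243400) → end (x,ẋ)=(0.055356, -0.190236)
phase 2: p=0.5707, T=0.474, ωT=1.462100, cosh=2.273381, sinh=2.041632; start (x,ẋ)=(0.055356, -0.190236) → end (x,ẋ)=(-0.726786, -3.677916)

1 0.2520 0.0554 -0.1902
2 0.7260 -0.7268 -3.6779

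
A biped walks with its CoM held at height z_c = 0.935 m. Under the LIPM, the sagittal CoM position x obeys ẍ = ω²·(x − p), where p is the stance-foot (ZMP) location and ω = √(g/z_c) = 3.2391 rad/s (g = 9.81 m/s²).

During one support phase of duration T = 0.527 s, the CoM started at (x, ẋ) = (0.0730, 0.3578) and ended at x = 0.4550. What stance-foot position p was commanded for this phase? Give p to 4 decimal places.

ωT = 3.2391·0.527 = 1.707006; cosh(ωT) = 2.846920, sinh(ωT) = 2.665511
x(T) = p + (x₀−p)·cosh(ωT) + (ẋ₀/ω)·sinh(ωT) ⇒ p·(1 − cosh) = x(T) − x₀·cosh − (ẋ₀/ω)·sinh
numerator   = 0.4550 − (0.0730)·2.846920 − (0.3578/3.2391)·2.665511 = -0.047265
denominator = 1 − 2.846920 = -1.846920
p = -0.047265 / -1.846920 = 0.0256

p = 0.0256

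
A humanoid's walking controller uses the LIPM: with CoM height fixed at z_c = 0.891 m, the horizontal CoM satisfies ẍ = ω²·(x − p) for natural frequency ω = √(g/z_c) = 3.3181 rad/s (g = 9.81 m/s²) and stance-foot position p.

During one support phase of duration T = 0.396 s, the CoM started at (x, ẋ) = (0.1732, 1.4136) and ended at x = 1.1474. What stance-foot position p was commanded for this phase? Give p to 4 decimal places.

p = -0.0669

ωT = 3.3181·0.396 = 1.313968; cosh(ωT) = 1.994830, sinh(ωT) = 1.726078
x(T) = p + (x₀−p)·cosh(ωT) + (ẋ₀/ω)·sinh(ωT) ⇒ p·(1 − cosh) = x(T) − x₀·cosh − (ẋ₀/ω)·sinh
numerator   = 1.1474 − (0.1732)·1.994830 − (1.4136/3.3181)·1.726078 = 0.066540
denominator = 1 − 1.994830 = -0.994830
p = 0.066540 / -0.994830 = -0.0669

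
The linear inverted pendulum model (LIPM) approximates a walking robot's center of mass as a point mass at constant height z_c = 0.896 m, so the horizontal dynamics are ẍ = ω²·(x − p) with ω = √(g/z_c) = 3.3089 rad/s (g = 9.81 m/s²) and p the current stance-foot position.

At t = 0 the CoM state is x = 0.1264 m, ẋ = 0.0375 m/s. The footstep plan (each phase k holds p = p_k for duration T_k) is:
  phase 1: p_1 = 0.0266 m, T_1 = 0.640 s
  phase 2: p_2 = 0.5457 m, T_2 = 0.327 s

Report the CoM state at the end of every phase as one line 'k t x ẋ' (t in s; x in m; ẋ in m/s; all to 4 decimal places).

phase 1: p=0.0266, T=0.640, ωT=2.117696, cosh=4.216137, sinh=4.095828; start (x,ẋ)=(0.126400, 0.037500) → end (x,ẋ)=(0.493789, 1.510663)
phase 2: p=0.5457, T=0.327, ωT=1.082010, cosh=1.644759, sinh=1.305846; start (x,ẋ)=(0.493789, 1.510663) → end (x,ẋ)=(1.056496, 2.260373)

1 0.6400 0.4938 1.5107
2 0.9670 1.0565 2.2604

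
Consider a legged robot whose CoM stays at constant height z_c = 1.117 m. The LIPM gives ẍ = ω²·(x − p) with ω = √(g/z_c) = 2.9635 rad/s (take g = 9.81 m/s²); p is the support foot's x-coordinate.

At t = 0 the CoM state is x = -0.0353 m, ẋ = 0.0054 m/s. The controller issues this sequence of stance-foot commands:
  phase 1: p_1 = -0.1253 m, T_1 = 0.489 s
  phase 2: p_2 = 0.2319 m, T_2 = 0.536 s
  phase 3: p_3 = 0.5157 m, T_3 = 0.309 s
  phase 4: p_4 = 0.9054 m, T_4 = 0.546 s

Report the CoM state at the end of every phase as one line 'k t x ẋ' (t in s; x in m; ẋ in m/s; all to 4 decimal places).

1 0.4890 0.0806 0.5489
2 1.0250 0.2806 0.3479
3 1.3340 0.2981 -0.2269
4 1.8800 -0.8718 -4.9547

phase 1: p=-0.1253, T=0.489, ωT=1.449151, cosh=2.247134, sinh=2.012365; start (x,ẋ)=(-0.035300, 0.005400) → end (x,ẋ)=(0.080609, 0.548862)
phase 2: p=0.2319, T=0.536, ωT=1.588436, cosh=2.550165, sinh=2.345920; start (x,ẋ)=(0.080609, 0.548862) → end (x,ẋ)=(0.280565, 0.347894)
phase 3: p=0.5157, T=0.309, ωT=0.915721, cosh=1.449403, sinh=1.049175; start (x,ẋ)=(0.280565, 0.347894) → end (x,ẋ)=(0.298060, -0.226851)
phase 4: p=0.9054, T=0.546, ωT=1.618071, cosh=2.620817, sinh=2.422536; start (x,ẋ)=(0.298060, -0.226851) → end (x,ẋ)=(-0.871768, -4.954740)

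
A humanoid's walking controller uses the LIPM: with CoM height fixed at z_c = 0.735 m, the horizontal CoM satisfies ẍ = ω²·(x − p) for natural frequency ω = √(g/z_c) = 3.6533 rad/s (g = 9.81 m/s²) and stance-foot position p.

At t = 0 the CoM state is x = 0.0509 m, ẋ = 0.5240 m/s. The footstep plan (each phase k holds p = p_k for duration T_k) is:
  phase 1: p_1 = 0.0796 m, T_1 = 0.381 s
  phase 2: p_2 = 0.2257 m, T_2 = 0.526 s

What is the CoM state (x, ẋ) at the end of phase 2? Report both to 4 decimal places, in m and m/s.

phase 1: p=0.0796, T=0.381, ωT=1.391907, cosh=2.135558, sinh=1.886957; start (x,ẋ)=(0.050900, 0.524000) → end (x,ẋ)=(0.288959, 0.921185)
phase 2: p=0.2257, T=0.526, ωT=1.921636, cosh=3.489246, sinh=3.342879; start (x,ẋ)=(0.288959, 0.921185) → end (x,ẋ)=(1.289340, 3.986801)

x = 1.2893, ẋ = 3.9868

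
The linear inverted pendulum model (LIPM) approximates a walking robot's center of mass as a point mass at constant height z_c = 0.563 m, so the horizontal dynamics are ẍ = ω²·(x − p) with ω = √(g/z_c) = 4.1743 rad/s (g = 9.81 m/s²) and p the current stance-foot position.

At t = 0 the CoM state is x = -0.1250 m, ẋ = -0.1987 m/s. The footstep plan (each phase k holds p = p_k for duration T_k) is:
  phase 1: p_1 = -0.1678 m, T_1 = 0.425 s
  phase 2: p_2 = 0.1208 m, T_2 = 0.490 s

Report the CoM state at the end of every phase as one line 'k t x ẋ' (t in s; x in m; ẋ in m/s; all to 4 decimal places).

1 0.4250 -0.1743 -0.0911
2 0.9150 -1.1221 -5.0405

phase 1: p=-0.1678, T=0.425, ωT=1.774077, cosh=3.032240, sinh=2.862600; start (x,ẋ)=(-0.125000, -0.198700) → end (x,ẋ)=(-0.174282, -0.091074)
phase 2: p=0.1208, T=0.490, ωT=2.045407, cosh=3.930816, sinh=3.801489; start (x,ẋ)=(-0.174282, -0.091074) → end (x,ẋ)=(-1.122054, -5.040522)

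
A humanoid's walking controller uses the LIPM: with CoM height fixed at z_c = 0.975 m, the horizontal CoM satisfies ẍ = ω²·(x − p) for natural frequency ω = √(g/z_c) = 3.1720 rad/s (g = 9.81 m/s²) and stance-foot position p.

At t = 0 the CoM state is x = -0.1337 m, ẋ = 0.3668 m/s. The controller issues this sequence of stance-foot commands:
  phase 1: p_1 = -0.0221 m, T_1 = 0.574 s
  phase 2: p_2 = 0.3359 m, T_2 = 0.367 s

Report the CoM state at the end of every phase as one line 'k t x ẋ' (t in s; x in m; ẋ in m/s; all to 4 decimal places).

phase 1: p=-0.0221, T=0.574, ωT=1.820728, cosh=3.169131, sinh=3.007223; start (x,ẋ)=(-0.133700, 0.366800) → end (x,ẋ)=(-0.028029, 0.097895)
phase 2: p=0.3359, T=0.367, ωT=1.164124, cosh=1.757656, sinh=1.445460; start (x,ẋ)=(-0.028029, 0.097895) → end (x,ẋ)=(-0.259152, -1.496550)

1 0.5740 -0.0280 0.0979
2 0.9410 -0.2592 -1.4966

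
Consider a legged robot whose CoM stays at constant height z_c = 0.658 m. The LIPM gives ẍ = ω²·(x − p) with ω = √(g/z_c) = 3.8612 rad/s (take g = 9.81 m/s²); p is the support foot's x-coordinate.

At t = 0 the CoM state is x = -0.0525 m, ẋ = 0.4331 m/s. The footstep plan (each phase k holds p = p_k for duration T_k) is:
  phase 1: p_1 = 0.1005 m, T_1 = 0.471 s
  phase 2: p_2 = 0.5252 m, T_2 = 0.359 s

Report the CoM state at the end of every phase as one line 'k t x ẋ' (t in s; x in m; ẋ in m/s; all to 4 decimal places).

1 0.4710 -0.0468 -0.4028
2 0.8300 -0.8858 -4.9968

phase 1: p=0.1005, T=0.471, ωT=1.818625, cosh=3.162814, sinh=3.000565; start (x,ẋ)=(-0.052500, 0.433100) → end (x,ẋ)=(-0.046846, -0.402810)
phase 2: p=0.5252, T=0.359, ωT=1.386171, cosh=2.124768, sinh=1.874737; start (x,ẋ)=(-0.046846, -0.402810) → end (x,ẋ)=(-0.885842, -4.996765)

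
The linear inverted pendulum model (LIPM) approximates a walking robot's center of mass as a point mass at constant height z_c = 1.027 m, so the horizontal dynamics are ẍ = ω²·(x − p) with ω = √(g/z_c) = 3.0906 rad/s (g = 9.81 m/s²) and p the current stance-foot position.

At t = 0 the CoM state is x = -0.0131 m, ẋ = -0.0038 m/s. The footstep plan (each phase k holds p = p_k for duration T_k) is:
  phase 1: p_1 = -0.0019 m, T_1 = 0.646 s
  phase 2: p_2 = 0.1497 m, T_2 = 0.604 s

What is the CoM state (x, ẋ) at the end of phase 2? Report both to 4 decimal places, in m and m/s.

x = -0.6483, ẋ = -2.3931

phase 1: p=-0.0019, T=0.646, ωT=1.996528, cosh=3.749624, sinh=3.613818; start (x,ẋ)=(-0.013100, -0.003800) → end (x,ẋ)=(-0.048339, -0.139340)
phase 2: p=0.1497, T=0.604, ωT=1.866722, cosh=3.310847, sinh=3.156218; start (x,ẋ)=(-0.048339, -0.139340) → end (x,ẋ)=(-0.648276, -2.393127)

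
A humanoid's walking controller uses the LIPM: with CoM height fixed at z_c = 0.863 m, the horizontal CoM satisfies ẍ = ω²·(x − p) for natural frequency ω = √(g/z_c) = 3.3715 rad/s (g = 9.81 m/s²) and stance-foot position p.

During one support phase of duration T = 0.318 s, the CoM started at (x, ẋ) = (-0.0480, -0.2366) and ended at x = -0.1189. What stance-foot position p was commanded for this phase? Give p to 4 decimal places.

p = -0.0790

ωT = 3.3715·0.318 = 1.072137; cosh(ωT) = 1.631946, sinh(ωT) = 1.289670
x(T) = p + (x₀−p)·cosh(ωT) + (ẋ₀/ω)·sinh(ωT) ⇒ p·(1 − cosh) = x(T) − x₀·cosh − (ẋ₀/ω)·sinh
numerator   = -0.1189 − (-0.0480)·1.631946 − (-0.2366/3.3715)·1.289670 = 0.049938
denominator = 1 − 1.631946 = -0.631946
p = 0.049938 / -0.631946 = -0.0790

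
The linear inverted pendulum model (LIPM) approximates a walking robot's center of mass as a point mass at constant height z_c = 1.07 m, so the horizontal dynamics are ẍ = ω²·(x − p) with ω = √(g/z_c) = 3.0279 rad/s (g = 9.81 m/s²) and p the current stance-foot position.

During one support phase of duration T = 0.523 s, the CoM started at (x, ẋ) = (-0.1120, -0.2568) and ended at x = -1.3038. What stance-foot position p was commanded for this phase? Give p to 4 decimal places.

ωT = 3.0279·0.523 = 1.583592; cosh(ωT) = 2.538831, sinh(ωT) = 2.333594
x(T) = p + (x₀−p)·cosh(ωT) + (ẋ₀/ω)·sinh(ωT) ⇒ p·(1 − cosh) = x(T) − x₀·cosh − (ẋ₀/ω)·sinh
numerator   = -1.3038 − (-0.1120)·2.538831 − (-0.2568/3.0279)·2.333594 = -0.821536
denominator = 1 − 2.538831 = -1.538831
p = -0.821536 / -1.538831 = 0.5339

p = 0.5339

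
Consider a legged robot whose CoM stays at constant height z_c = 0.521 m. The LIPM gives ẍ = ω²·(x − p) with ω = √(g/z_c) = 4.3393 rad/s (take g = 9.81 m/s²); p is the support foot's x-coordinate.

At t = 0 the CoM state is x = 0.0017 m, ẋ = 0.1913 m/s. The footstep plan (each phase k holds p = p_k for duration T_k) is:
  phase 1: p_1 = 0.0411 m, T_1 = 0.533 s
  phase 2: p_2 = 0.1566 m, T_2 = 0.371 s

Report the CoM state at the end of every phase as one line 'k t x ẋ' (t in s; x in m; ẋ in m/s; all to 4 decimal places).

1 0.5330 0.0606 0.1206
2 0.9040 -0.0263 -0.6861

phase 1: p=0.0411, T=0.533, ωT=2.312847, cosh=5.101063, sinh=5.002084; start (x,ẋ)=(0.001700, 0.191300) → end (x,ẋ)=(0.060637, 0.120635)
phase 2: p=0.1566, T=0.371, ωT=1.609880, cosh=2.601062, sinh=2.401150; start (x,ẋ)=(0.060637, 0.120635) → end (x,ẋ)=(-0.026252, -0.686087)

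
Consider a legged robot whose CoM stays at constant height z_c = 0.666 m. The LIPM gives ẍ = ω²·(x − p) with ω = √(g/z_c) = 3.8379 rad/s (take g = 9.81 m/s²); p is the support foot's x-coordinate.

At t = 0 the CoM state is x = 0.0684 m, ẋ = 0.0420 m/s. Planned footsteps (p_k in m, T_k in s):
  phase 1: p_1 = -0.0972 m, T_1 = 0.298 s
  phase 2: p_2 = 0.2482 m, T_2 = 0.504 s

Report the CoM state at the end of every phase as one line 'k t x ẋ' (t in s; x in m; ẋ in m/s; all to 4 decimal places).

phase 1: p=-0.0972, T=0.298, ωT=1.143694, cosh=1.728490, sinh=1.409850; start (x,ẋ)=(0.068400, 0.042000) → end (x,ẋ)=(0.204467, 0.968636)
phase 2: p=0.2482, T=0.504, ωT=1.934302, cosh=3.531868, sinh=3.387342; start (x,ẋ)=(0.204467, 0.968636) → end (x,ẋ)=(0.948661, 2.852548)

1 0.2980 0.2045 0.9686
2 0.8020 0.9487 2.8525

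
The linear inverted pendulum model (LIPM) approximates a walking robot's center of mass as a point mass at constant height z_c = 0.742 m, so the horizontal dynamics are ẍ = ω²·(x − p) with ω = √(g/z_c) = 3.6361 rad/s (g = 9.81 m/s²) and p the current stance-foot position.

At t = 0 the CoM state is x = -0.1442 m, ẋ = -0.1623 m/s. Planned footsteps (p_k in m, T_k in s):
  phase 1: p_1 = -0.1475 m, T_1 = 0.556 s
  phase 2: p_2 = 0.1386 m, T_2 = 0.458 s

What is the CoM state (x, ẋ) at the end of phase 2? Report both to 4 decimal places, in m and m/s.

phase 1: p=-0.1475, T=0.556, ωT=2.021672, cosh=3.841685, sinh=3.709251; start (x,ẋ)=(-0.144200, -0.162300) → end (x,ẋ)=(-0.300388, -0.578998)
phase 2: p=0.1386, T=0.458, ωT=1.665334, cosh=2.738283, sinh=2.549155; start (x,ẋ)=(-0.300388, -0.578998) → end (x,ẋ)=(-1.469389, -5.654428)

x = -1.4694, ẋ = -5.6544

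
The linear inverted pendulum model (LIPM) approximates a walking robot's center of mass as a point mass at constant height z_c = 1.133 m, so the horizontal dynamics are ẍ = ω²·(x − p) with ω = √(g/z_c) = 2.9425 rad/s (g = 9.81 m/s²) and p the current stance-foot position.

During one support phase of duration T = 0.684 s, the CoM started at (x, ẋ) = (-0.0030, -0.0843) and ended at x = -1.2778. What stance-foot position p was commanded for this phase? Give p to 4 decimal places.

ωT = 2.9425·0.684 = 2.012670; cosh(ωT) = 3.808451, sinh(ωT) = 3.674820
x(T) = p + (x₀−p)·cosh(ωT) + (ẋ₀/ω)·sinh(ωT) ⇒ p·(1 − cosh) = x(T) − x₀·cosh − (ẋ₀/ω)·sinh
numerator   = -1.2778 − (-0.0030)·3.808451 − (-0.0843/2.9425)·3.674820 = -1.161094
denominator = 1 − 3.808451 = -2.808451
p = -1.161094 / -2.808451 = 0.4134

p = 0.4134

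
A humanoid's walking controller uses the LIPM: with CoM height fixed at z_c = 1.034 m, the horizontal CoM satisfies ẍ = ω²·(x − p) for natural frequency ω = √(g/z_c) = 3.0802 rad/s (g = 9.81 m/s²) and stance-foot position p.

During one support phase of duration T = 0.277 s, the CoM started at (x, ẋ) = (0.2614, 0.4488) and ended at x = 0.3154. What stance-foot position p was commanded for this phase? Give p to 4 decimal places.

p = 0.4837

ωT = 3.0802·0.277 = 0.853215; cosh(ωT) = 1.386612, sinh(ωT) = 0.960570
x(T) = p + (x₀−p)·cosh(ωT) + (ẋ₀/ω)·sinh(ωT) ⇒ p·(1 − cosh) = x(T) − x₀·cosh − (ẋ₀/ω)·sinh
numerator   = 0.3154 − (0.2614)·1.386612 − (0.4488/3.0802)·0.960570 = -0.187020
denominator = 1 − 1.386612 = -0.386612
p = -0.187020 / -0.386612 = 0.4837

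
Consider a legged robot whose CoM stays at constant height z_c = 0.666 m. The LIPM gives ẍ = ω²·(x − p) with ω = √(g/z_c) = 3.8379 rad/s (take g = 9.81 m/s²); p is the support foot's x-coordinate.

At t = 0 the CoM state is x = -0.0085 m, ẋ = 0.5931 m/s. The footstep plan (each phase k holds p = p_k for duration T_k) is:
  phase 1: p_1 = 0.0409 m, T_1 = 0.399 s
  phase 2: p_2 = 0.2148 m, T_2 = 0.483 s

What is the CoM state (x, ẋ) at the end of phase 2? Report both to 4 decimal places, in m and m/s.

phase 1: p=0.0409, T=0.399, ωT=1.531322, cosh=2.420268, sinh=2.204018; start (x,ẋ)=(-0.008500, 0.593100) → end (x,ẋ)=(0.261943, 1.017596)
phase 2: p=0.2148, T=0.483, ωT=1.853706, cosh=3.270043, sinh=3.113388; start (x,ẋ)=(0.261943, 1.017596) → end (x,ẋ)=(1.194454, 3.890884)

x = 1.1945, ẋ = 3.8909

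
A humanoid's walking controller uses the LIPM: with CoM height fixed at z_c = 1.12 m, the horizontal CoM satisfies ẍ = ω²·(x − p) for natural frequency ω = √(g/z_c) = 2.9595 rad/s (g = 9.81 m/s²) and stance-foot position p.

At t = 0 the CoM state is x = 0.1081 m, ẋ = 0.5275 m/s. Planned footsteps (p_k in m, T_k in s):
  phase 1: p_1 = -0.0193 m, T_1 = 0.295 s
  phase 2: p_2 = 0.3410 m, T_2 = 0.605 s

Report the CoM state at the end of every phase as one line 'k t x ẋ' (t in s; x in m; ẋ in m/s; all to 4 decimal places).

1 0.2950 0.3360 1.1143
2 0.9000 1.4222 3.3881

phase 1: p=-0.0193, T=0.295, ωT=0.873052, cosh=1.405941, sinh=0.988267; start (x,ẋ)=(0.108100, 0.527500) → end (x,ẋ)=(0.335965, 1.114250)
phase 2: p=0.3410, T=0.605, ωT=1.790497, cosh=3.079655, sinh=2.912778; start (x,ẋ)=(0.335965, 1.114250) → end (x,ẋ)=(1.422154, 3.388105)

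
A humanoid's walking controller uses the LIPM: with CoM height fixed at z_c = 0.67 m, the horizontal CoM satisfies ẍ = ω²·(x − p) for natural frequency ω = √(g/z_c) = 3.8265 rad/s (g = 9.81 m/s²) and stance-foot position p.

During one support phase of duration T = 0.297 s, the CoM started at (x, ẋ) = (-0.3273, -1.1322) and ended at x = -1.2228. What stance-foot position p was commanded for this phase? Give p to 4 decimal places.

p = 0.3437

ωT = 3.8265·0.297 = 1.136470; cosh(ωT) = 1.718351, sinh(ωT) = 1.397401
x(T) = p + (x₀−p)·cosh(ωT) + (ẋ₀/ω)·sinh(ωT) ⇒ p·(1 − cosh) = x(T) − x₀·cosh − (ẋ₀/ω)·sinh
numerator   = -1.2228 − (-0.3273)·1.718351 − (-1.1322/3.8265)·1.397401 = -0.246915
denominator = 1 − 1.718351 = -0.718351
p = -0.246915 / -0.718351 = 0.3437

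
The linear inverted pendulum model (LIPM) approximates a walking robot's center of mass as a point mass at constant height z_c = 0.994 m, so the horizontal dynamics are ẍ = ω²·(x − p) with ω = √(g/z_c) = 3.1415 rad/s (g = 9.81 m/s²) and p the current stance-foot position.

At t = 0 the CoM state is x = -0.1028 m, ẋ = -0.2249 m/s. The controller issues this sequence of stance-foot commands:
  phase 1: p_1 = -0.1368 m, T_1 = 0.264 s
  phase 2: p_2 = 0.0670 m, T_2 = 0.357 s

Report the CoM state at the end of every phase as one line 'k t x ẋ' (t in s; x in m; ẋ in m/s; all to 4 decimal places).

1 0.2640 -0.1568 -0.2077
2 0.6210 -0.4037 -1.3173

phase 1: p=-0.1368, T=0.264, ωT=0.829356, cosh=1.364086, sinh=0.927756; start (x,ẋ)=(-0.102800, -0.224900) → end (x,ẋ)=(-0.156839, -0.207688)
phase 2: p=0.0670, T=0.357, ωT=1.121516, cosh=1.697644, sinh=1.371858; start (x,ẋ)=(-0.156839, -0.207688) → end (x,ẋ)=(-0.403694, -1.317259)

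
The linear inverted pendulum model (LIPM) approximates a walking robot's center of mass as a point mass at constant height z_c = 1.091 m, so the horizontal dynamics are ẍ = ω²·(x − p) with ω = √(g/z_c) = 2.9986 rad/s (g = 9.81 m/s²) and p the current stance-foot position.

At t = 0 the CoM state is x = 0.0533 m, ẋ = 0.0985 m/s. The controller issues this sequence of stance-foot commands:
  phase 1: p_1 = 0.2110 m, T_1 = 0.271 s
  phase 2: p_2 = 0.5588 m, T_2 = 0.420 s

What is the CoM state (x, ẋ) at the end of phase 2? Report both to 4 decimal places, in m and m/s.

x = -0.6110, ẋ = -3.1398

phase 1: p=0.2110, T=0.271, ωT=0.812621, cosh=1.348750, sinh=0.905056; start (x,ẋ)=(0.053300, 0.098500) → end (x,ẋ)=(0.028032, -0.295130)
phase 2: p=0.5588, T=0.420, ωT=1.259412, cosh=1.903585, sinh=1.619764; start (x,ẋ)=(0.028032, -0.295130) → end (x,ẋ)=(-0.610984, -3.139759)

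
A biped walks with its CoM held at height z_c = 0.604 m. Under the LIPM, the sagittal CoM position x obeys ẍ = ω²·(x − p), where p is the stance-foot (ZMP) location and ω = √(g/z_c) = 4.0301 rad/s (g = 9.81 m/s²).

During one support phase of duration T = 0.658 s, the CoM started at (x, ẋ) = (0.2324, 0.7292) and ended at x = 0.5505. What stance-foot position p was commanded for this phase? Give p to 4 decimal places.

ωT = 4.0301·0.658 = 2.651806; cosh(ωT) = 7.125072, sinh(ωT) = 7.054549
x(T) = p + (x₀−p)·cosh(ωT) + (ẋ₀/ω)·sinh(ωT) ⇒ p·(1 − cosh) = x(T) − x₀·cosh − (ẋ₀/ω)·sinh
numerator   = 0.5505 − (0.2324)·7.125072 − (0.7292/4.0301)·7.054549 = -2.381806
denominator = 1 − 7.125072 = -6.125072
p = -2.381806 / -6.125072 = 0.3889

p = 0.3889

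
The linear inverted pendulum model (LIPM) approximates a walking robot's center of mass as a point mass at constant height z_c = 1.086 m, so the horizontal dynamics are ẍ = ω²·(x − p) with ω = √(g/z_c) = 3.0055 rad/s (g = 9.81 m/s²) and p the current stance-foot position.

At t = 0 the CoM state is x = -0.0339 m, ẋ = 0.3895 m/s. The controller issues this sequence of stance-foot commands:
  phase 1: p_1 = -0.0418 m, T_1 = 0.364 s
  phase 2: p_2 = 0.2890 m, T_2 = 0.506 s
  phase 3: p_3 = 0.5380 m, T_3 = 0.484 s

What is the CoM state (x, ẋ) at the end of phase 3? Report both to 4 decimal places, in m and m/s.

phase 1: p=-0.0418, T=0.364, ωT=1.094002, cosh=1.660537, sinh=1.325664; start (x,ẋ)=(-0.033900, 0.389500) → end (x,ẋ)=(0.143119, 0.678255)
phase 2: p=0.2890, T=0.506, ωT=1.520783, cosh=2.397174, sinh=2.178633; start (x,ẋ)=(0.143119, 0.678255) → end (x,ẋ)=(0.430952, 0.670681)
phase 3: p=0.5380, T=0.484, ωT=1.454662, cosh=2.258257, sinh=2.024778; start (x,ẋ)=(0.430952, 0.670681) → end (x,ẋ)=(0.748090, 0.863133)

x = 0.7481, ẋ = 0.8631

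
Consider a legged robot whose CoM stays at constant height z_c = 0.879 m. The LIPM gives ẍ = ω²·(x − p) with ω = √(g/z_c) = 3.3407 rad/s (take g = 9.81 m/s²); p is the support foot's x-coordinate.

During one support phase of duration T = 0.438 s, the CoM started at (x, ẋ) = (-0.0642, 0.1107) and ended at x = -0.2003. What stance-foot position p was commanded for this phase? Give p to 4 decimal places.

ωT = 3.3407·0.438 = 1.463227; cosh(ωT) = 2.275682, sinh(ωT) = 2.044194
x(T) = p + (x₀−p)·cosh(ωT) + (ẋ₀/ω)·sinh(ωT) ⇒ p·(1 − cosh) = x(T) − x₀·cosh − (ẋ₀/ω)·sinh
numerator   = -0.2003 − (-0.0642)·2.275682 − (0.1107/3.3407)·2.044194 = -0.121939
denominator = 1 − 2.275682 = -1.275682
p = -0.121939 / -1.275682 = 0.0956

p = 0.0956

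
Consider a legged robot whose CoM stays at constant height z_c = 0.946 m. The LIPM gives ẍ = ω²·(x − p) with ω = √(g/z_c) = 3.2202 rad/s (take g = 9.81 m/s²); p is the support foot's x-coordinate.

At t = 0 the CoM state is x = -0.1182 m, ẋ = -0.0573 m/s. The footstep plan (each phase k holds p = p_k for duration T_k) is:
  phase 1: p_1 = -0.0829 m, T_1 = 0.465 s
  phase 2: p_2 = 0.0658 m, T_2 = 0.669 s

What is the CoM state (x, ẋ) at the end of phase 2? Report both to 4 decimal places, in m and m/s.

phase 1: p=-0.0829, T=0.465, ωT=1.497393, cosh=2.346867, sinh=2.123154; start (x,ẋ)=(-0.118200, -0.057300) → end (x,ẋ)=(-0.203524, -0.375821)
phase 2: p=0.0658, T=0.669, ωT=2.154314, cosh=4.368977, sinh=4.252995; start (x,ẋ)=(-0.203524, -0.375821) → end (x,ẋ)=(-1.607224, -5.330473)

x = -1.6072, ẋ = -5.3305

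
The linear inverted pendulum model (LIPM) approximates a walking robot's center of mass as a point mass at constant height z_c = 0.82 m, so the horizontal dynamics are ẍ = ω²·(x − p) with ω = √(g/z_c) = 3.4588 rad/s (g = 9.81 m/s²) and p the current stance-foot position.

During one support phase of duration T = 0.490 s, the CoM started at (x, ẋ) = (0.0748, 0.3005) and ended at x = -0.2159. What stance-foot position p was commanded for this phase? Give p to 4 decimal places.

p = 0.3610

ωT = 3.4588·0.490 = 1.694812; cosh(ωT) = 2.814628, sinh(ωT) = 2.630994
x(T) = p + (x₀−p)·cosh(ωT) + (ẋ₀/ω)·sinh(ωT) ⇒ p·(1 − cosh) = x(T) − x₀·cosh − (ẋ₀/ω)·sinh
numerator   = -0.2159 − (0.0748)·2.814628 − (0.3005/3.4588)·2.630994 = -0.655015
denominator = 1 − 2.814628 = -1.814628
p = -0.655015 / -1.814628 = 0.3610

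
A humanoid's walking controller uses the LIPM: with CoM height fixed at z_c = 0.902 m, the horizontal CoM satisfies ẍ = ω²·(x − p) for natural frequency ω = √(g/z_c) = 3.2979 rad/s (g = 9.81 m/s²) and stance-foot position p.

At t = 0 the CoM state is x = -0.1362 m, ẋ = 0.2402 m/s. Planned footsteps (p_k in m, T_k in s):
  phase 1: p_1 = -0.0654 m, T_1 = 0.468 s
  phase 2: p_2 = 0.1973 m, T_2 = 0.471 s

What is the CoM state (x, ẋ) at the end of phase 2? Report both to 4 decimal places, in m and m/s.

x = -0.4321, ẋ = -1.8711

phase 1: p=-0.0654, T=0.468, ωT=1.543417, cosh=2.447104, sinh=2.233454; start (x,ẋ)=(-0.136200, 0.240200) → end (x,ẋ)=(-0.075983, 0.066302)
phase 2: p=0.1973, T=0.471, ωT=1.553311, cosh=2.469321, sinh=2.257774; start (x,ẋ)=(-0.075983, 0.066302) → end (x,ẋ)=(-0.432132, -1.871121)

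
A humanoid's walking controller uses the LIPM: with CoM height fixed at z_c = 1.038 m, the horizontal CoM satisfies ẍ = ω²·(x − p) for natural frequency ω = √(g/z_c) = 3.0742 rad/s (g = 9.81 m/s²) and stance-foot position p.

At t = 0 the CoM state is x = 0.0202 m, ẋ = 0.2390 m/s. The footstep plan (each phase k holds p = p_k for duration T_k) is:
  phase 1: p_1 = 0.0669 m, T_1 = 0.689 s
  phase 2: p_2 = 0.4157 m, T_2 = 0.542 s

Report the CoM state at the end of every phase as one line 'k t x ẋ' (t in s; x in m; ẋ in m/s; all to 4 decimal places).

1 0.6890 0.1885 0.4198
2 1.2310 0.1415 -0.6318

phase 1: p=0.0669, T=0.689, ωT=2.118124, cosh=4.217889, sinh=4.097632; start (x,ẋ)=(0.020200, 0.239000) → end (x,ẋ)=(0.188490, 0.419798)
phase 2: p=0.4157, T=0.542, ωT=1.666216, cosh=2.740534, sinh=2.551573; start (x,ẋ)=(0.188490, 0.419798) → end (x,ẋ)=(0.141454, -0.631773)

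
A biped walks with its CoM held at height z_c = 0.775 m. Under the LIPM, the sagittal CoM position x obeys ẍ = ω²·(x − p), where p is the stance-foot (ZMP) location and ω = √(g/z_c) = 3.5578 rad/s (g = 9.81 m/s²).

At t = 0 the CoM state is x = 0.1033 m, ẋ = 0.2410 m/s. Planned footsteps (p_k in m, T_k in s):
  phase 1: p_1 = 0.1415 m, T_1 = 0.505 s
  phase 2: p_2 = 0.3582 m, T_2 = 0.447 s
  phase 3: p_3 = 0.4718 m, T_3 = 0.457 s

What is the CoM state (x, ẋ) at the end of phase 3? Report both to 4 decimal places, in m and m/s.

x = -0.3139, ẋ = -2.6826

phase 1: p=0.1415, T=0.505, ωT=1.796689, cosh=3.097749, sinh=2.931902; start (x,ẋ)=(0.103300, 0.241000) → end (x,ẋ)=(0.221769, 0.348089)
phase 2: p=0.3582, T=0.447, ωT=1.590337, cosh=2.554628, sinh=2.350771; start (x,ẋ)=(0.221769, 0.348089) → end (x,ẋ)=(0.239664, -0.251817)
phase 3: p=0.4718, T=0.457, ωT=1.625915, cosh=2.639899, sinh=2.443167; start (x,ẋ)=(0.239664, -0.251817) → end (x,ẋ)=(-0.313941, -2.682571)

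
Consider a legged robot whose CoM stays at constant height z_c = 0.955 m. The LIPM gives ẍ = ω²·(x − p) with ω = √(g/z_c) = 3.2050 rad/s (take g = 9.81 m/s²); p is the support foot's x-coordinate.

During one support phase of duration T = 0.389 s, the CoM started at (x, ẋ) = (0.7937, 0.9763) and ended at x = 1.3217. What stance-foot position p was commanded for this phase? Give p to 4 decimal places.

p = 0.7463

ωT = 3.2050·0.389 = 1.246745; cosh(ωT) = 1.883220, sinh(ωT) = 1.595781
x(T) = p + (x₀−p)·cosh(ωT) + (ẋ₀/ω)·sinh(ωT) ⇒ p·(1 − cosh) = x(T) − x₀·cosh − (ẋ₀/ω)·sinh
numerator   = 1.3217 − (0.7937)·1.883220 − (0.9763/3.2050)·1.595781 = -0.659115
denominator = 1 − 1.883220 = -0.883220
p = -0.659115 / -0.883220 = 0.7463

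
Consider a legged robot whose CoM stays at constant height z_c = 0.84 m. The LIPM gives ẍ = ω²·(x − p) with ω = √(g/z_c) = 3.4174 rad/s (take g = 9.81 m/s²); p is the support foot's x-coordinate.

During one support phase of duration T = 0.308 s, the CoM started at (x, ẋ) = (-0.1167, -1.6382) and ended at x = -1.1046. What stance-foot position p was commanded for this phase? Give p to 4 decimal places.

p = 0.5173

ωT = 3.4174·0.308 = 1.052559; cosh(ωT) = 1.607009, sinh(ωT) = 1.257965
x(T) = p + (x₀−p)·cosh(ωT) + (ẋ₀/ω)·sinh(ωT) ⇒ p·(1 − cosh) = x(T) − x₀·cosh − (ẋ₀/ω)·sinh
numerator   = -1.1046 − (-0.1167)·1.607009 − (-1.6382/3.4174)·1.257965 = -0.314031
denominator = 1 − 1.607009 = -0.607009
p = -0.314031 / -0.607009 = 0.5173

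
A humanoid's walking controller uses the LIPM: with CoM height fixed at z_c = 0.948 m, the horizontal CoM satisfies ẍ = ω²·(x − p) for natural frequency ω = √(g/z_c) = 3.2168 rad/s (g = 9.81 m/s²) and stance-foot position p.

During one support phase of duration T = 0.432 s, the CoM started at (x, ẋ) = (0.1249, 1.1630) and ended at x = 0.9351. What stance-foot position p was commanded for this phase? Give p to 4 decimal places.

ωT = 3.2168·0.432 = 1.389658; cosh(ωT) = 2.131318, sinh(ωT) = 1.882158
x(T) = p + (x₀−p)·cosh(ωT) + (ẋ₀/ω)·sinh(ωT) ⇒ p·(1 − cosh) = x(T) − x₀·cosh − (ẋ₀/ω)·sinh
numerator   = 0.9351 − (0.1249)·2.131318 − (1.1630/3.2168)·1.882158 = -0.011576
denominator = 1 − 2.131318 = -1.131318
p = -0.011576 / -1.131318 = 0.0102

p = 0.0102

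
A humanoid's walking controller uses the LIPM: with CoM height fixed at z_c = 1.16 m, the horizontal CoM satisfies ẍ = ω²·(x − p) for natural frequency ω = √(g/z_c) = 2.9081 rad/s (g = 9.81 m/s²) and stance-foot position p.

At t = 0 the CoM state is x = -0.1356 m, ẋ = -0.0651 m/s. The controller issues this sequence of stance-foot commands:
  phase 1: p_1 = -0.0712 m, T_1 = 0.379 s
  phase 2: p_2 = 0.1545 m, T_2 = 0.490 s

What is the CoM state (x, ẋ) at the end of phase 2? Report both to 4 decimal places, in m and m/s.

phase 1: p=-0.0712, T=0.379, ωT=1.102170, cosh=1.671421, sinh=1.339271; start (x,ẋ)=(-0.135600, -0.065100) → end (x,ẋ)=(-0.208820, -0.359630)
phase 2: p=0.1545, T=0.490, ωT=1.424969, cosh=2.199122, sinh=1.958607; start (x,ẋ)=(-0.208820, -0.359630) → end (x,ẋ)=(-0.886697, -2.860278)

x = -0.8867, ẋ = -2.8603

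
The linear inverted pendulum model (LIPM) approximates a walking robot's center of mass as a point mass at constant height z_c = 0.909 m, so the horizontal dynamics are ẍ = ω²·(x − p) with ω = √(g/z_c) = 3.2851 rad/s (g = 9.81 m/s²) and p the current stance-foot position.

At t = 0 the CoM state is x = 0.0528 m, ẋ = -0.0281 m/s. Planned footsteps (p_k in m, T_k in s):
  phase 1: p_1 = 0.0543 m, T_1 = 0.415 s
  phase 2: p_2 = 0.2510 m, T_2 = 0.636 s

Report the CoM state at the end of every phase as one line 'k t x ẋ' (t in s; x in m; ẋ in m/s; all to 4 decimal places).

phase 1: p=0.0543, T=0.415, ωT=1.363316, cosh=2.082474, sinh=1.826663; start (x,ẋ)=(0.052800, -0.028100) → end (x,ẋ)=(0.035551, -0.067519)
phase 2: p=0.2510, T=0.636, ωT=2.089324, cosh=4.101610, sinh=3.977839; start (x,ẋ)=(0.035551, -0.067519) → end (x,ẋ)=(-0.714442, -3.092331)

1 0.4150 0.0356 -0.0675
2 1.0510 -0.7144 -3.0923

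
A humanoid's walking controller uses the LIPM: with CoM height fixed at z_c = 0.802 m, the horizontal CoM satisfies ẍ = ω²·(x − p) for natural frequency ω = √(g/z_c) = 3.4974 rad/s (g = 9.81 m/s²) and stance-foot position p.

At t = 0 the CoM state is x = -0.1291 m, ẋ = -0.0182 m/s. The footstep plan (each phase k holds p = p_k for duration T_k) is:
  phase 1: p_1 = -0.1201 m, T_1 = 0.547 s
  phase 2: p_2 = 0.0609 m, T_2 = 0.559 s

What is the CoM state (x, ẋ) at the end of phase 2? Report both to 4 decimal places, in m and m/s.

x = -0.9311, ẋ = -3.3796

phase 1: p=-0.1201, T=0.547, ωT=1.913078, cosh=3.460765, sinh=3.313140; start (x,ẋ)=(-0.129100, -0.018200) → end (x,ẋ)=(-0.168488, -0.167272)
phase 2: p=0.0609, T=0.559, ωT=1.955047, cosh=3.602903, sinh=3.461345; start (x,ẋ)=(-0.168488, -0.167272) → end (x,ẋ)=(-0.931111, -3.379571)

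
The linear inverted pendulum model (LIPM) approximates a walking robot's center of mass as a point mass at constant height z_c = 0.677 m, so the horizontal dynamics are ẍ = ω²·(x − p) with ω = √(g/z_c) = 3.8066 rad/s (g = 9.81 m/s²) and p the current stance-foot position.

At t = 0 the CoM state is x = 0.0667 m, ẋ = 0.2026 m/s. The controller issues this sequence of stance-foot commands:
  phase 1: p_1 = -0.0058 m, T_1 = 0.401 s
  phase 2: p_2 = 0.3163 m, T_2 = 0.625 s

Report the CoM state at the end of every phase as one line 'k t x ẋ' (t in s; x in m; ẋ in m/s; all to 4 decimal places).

1 0.4010 0.2856 1.0932
2 1.0260 1.6858 5.3254

phase 1: p=-0.0058, T=0.401, ωT=1.526447, cosh=2.409551, sinh=2.192245; start (x,ẋ)=(0.066700, 0.202600) → end (x,ẋ)=(0.285571, 1.093187)
phase 2: p=0.3163, T=0.625, ωT=2.379125, cosh=5.444042, sinh=5.351411; start (x,ẋ)=(0.285571, 1.093187) → end (x,ẋ)=(1.685840, 5.325389)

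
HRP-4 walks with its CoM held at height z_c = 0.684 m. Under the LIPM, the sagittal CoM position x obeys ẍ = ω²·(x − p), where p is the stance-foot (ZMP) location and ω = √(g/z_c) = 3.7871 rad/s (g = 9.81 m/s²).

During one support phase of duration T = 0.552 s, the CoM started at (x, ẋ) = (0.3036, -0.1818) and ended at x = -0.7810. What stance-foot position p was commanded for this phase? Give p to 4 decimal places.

p = 0.5912

ωT = 3.7871·0.552 = 2.090479; cosh(ωT) = 4.106209, sinh(ωT) = 3.982581
x(T) = p + (x₀−p)·cosh(ωT) + (ẋ₀/ω)·sinh(ωT) ⇒ p·(1 − cosh) = x(T) − x₀·cosh − (ẋ₀/ω)·sinh
numerator   = -0.7810 − (0.3036)·4.106209 − (-0.1818/3.7871)·3.982581 = -1.836461
denominator = 1 − 4.106209 = -3.106209
p = -1.836461 / -3.106209 = 0.5912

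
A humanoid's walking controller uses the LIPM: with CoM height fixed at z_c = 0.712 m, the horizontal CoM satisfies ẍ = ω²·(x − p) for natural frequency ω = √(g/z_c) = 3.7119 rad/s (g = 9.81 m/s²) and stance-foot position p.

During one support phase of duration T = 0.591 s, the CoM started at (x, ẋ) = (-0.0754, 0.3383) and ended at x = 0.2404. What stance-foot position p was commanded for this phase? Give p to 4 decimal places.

ωT = 3.7119·0.591 = 2.193733; cosh(ωT) = 4.540065, sinh(ωT) = 4.428565
x(T) = p + (x₀−p)·cosh(ωT) + (ẋ₀/ω)·sinh(ωT) ⇒ p·(1 − cosh) = x(T) − x₀·cosh − (ẋ₀/ω)·sinh
numerator   = 0.2404 − (-0.0754)·4.540065 − (0.3383/3.7119)·4.428565 = 0.179105
denominator = 1 − 4.540065 = -3.540065
p = 0.179105 / -3.540065 = -0.0506

p = -0.0506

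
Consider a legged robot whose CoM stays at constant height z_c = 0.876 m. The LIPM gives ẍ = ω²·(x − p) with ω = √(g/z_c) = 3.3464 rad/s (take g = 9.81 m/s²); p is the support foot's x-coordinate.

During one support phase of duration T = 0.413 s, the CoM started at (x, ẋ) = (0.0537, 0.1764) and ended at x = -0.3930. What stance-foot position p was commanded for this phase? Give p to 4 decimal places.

p = 0.5416

ωT = 3.3464·0.413 = 1.382063; cosh(ωT) = 2.117086, sinh(ωT) = 1.866026
x(T) = p + (x₀−p)·cosh(ωT) + (ẋ₀/ω)·sinh(ωT) ⇒ p·(1 − cosh) = x(T) − x₀·cosh − (ẋ₀/ω)·sinh
numerator   = -0.3930 − (0.0537)·2.117086 − (0.1764/3.3464)·1.866026 = -0.605052
denominator = 1 − 2.117086 = -1.117086
p = -0.605052 / -1.117086 = 0.5416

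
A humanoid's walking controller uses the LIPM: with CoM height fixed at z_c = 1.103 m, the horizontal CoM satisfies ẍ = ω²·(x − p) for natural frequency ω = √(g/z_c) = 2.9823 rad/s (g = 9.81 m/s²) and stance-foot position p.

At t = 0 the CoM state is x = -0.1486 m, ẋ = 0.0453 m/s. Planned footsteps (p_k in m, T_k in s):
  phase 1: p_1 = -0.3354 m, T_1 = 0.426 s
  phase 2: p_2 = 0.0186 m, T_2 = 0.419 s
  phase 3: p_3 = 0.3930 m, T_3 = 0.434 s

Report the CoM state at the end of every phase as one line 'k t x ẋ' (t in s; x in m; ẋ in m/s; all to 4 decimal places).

phase 1: p=-0.3354, T=0.426, ωT=1.270460, cosh=1.921596, sinh=1.640894; start (x,ẋ)=(-0.148600, 0.045300) → end (x,ẋ)=(0.048479, 1.001180)
phase 2: p=0.0186, T=0.419, ωT=1.249584, cosh=1.887757, sinh=1.601133; start (x,ẋ)=(0.048479, 1.001180) → end (x,ẋ)=(0.612516, 2.032657)
phase 3: p=0.3930, T=0.434, ωT=1.294318, cosh=1.961296, sinh=1.687211; start (x,ẋ)=(0.612516, 2.032657) → end (x,ẋ)=(1.973495, 5.091196)

1 0.4260 0.0485 1.0012
2 0.8450 0.6125 2.0327
3 1.2790 1.9735 5.0912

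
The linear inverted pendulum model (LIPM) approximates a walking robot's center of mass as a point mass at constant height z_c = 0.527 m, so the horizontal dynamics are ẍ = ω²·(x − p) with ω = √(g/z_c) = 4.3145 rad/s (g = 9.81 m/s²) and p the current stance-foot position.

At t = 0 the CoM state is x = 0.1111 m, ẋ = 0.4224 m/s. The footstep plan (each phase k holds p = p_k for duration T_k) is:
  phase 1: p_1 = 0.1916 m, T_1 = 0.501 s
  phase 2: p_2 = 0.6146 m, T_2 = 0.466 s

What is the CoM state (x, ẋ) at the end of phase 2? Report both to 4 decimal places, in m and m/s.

x = -0.4302, ẋ = -4.2514

phase 1: p=0.1916, T=0.501, ωT=2.161564, cosh=4.399930, sinh=4.284785; start (x,ẋ)=(0.111100, 0.422400) → end (x,ẋ)=(0.256896, 0.370351)
phase 2: p=0.6146, T=0.466, ωT=2.010557, cosh=3.800695, sinh=3.666781; start (x,ẋ)=(0.256896, 0.370351) → end (x,ẋ)=(-0.430171, -4.251397)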